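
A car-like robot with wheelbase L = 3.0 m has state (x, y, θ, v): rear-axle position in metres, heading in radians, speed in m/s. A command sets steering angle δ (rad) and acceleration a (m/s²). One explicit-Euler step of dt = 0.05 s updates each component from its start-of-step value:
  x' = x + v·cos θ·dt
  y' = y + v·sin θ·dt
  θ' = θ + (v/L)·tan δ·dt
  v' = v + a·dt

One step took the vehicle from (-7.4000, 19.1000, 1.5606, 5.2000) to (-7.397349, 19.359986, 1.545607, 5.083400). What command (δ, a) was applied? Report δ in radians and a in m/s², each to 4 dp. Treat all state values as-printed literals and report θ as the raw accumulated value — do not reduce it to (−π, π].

a = (v'−v)/dt = (-0.116600)/0.05 = -2.3320
Δθ = θ'−θ = -0.014993;  (v·dt/L) = 5.2000·0.05/3.0 = 0.086667
tan δ = Δθ·L/(v·dt) = -0.172996  →  δ = -0.1713

δ = -0.1713, a = -2.3320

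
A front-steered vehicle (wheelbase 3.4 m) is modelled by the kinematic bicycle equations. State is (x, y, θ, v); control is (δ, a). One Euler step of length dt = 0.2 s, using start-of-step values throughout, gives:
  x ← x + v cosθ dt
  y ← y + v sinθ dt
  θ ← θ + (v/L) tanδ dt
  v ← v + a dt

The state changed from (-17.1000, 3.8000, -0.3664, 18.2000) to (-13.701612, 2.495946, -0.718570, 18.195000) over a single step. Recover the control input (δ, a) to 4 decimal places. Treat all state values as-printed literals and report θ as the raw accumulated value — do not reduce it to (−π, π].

a = (v'−v)/dt = (-0.005000)/0.2 = -0.0250
Δθ = θ'−θ = -0.352170;  (v·dt/L) = 18.2000·0.2/3.4 = 1.070588
tan δ = Δθ·L/(v·dt) = -0.328950  →  δ = -0.3178

δ = -0.3178, a = -0.0250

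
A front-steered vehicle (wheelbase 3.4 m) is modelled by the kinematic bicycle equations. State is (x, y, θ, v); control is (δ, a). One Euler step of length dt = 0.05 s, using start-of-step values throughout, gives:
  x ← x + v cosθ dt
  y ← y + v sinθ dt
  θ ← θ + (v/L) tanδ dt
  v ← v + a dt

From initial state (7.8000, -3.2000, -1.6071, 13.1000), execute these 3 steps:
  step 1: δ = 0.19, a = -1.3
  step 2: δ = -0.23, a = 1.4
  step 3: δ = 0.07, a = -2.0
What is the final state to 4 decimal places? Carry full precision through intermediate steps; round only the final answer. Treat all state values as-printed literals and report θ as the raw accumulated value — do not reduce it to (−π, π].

after step 1 (δ=0.19, a=-1.3): (7.776226, -3.854568, -1.570050, 13.035000)
after step 2 (δ=-0.23, a=1.4): (7.776713, -4.506318, -1.614933, 13.105000)
after step 3 (δ=0.07, a=-2.0): (7.747801, -5.160930, -1.601421, 13.005000)

(7.7478, -5.1609, -1.6014, 13.0050)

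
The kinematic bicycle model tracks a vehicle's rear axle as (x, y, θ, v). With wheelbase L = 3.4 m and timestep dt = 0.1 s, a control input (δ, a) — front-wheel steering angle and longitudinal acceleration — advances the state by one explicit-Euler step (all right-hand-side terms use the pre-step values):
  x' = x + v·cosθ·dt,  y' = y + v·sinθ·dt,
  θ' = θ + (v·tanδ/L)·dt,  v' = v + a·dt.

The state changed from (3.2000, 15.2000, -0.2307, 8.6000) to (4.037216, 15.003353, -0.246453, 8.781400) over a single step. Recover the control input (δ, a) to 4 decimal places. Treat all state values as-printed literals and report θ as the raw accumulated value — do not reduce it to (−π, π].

a = (v'−v)/dt = (0.181400)/0.1 = 1.8140
Δθ = θ'−θ = -0.015753;  (v·dt/L) = 8.6000·0.1/3.4 = 0.252941
tan δ = Δθ·L/(v·dt) = -0.062279  →  δ = -0.0622

δ = -0.0622, a = 1.8140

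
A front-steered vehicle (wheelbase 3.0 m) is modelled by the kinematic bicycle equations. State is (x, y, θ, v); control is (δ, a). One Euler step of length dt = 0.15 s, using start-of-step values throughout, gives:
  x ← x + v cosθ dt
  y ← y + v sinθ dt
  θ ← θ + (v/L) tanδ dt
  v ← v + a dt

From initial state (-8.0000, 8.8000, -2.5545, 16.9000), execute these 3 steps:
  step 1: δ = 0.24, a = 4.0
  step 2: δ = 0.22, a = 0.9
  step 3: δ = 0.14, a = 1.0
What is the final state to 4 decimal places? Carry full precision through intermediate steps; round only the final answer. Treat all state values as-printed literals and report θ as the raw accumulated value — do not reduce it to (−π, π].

(-13.4033, 3.3131, -2.0278, 17.7850)

after step 1 (δ=0.24, a=4.0): (-10.110526, 7.395755, -2.347714, 17.500000)
after step 2 (δ=0.22, a=0.9): (-11.950875, 5.523926, -2.152047, 17.635000)
after step 3 (δ=0.14, a=1.0): (-13.403302, 3.313089, -2.027790, 17.785000)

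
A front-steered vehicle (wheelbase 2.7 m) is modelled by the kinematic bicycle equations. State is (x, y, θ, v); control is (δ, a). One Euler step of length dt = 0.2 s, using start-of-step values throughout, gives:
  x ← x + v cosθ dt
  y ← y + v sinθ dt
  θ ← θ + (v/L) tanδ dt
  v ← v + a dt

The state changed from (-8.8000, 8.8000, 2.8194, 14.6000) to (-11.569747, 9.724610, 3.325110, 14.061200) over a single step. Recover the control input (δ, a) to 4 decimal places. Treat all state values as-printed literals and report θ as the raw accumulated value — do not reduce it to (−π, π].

a = (v'−v)/dt = (-0.538800)/0.2 = -2.6940
Δθ = θ'−θ = 0.505710;  (v·dt/L) = 14.6000·0.2/2.7 = 1.081481
tan δ = Δθ·L/(v·dt) = 0.467609  →  δ = 0.4374

δ = 0.4374, a = -2.6940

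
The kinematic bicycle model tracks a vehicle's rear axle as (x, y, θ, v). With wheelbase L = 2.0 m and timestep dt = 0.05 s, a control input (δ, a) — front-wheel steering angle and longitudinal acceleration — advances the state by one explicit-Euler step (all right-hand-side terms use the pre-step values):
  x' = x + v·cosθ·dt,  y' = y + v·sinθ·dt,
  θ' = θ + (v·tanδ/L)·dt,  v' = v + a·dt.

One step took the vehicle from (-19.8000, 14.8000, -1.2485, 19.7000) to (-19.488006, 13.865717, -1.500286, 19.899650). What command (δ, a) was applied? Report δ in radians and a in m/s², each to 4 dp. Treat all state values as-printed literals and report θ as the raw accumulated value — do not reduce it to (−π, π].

a = (v'−v)/dt = (0.199650)/0.05 = 3.9930
Δθ = θ'−θ = -0.251786;  (v·dt/L) = 19.7000·0.05/2.0 = 0.492500
tan δ = Δθ·L/(v·dt) = -0.511241  →  δ = -0.4726

δ = -0.4726, a = 3.9930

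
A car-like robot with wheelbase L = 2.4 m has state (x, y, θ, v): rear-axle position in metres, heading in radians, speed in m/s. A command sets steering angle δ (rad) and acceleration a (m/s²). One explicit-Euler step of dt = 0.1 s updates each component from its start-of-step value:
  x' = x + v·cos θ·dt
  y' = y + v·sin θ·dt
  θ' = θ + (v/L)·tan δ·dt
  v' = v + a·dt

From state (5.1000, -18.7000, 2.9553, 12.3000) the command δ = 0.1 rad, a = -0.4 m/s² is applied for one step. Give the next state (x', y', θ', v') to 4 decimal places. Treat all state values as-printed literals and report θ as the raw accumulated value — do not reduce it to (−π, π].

x' = 5.1000 + 12.3000·cos(2.9553)·0.1 = 3.8913
y' = -18.7000 + 12.3000·sin(2.9553)·0.1 = -18.4722
θ' = 2.9553 + (12.3000/2.4)·tan(0.1)·0.1 = 3.0067
v' = 12.3000 − 0.4000·0.1 = 12.2600

(3.8913, -18.4722, 3.0067, 12.2600)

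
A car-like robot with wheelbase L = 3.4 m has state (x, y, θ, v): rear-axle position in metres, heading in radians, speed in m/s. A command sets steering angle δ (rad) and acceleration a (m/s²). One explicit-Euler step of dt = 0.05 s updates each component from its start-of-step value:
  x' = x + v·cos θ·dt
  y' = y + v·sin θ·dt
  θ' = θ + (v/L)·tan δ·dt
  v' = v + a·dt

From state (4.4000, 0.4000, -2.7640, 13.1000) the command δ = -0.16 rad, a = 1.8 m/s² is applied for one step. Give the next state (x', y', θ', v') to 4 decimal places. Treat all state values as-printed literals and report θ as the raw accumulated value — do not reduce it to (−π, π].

x' = 4.4000 + 13.1000·cos(-2.7640)·0.05 = 3.7911
y' = 0.4000 + 13.1000·sin(-2.7640)·0.05 = 0.1585
θ' = -2.7640 + (13.1000/3.4)·tan(-0.16)·0.05 = -2.7951
v' = 13.1000 + 1.8000·0.05 = 13.1900

(3.7911, 0.1585, -2.7951, 13.1900)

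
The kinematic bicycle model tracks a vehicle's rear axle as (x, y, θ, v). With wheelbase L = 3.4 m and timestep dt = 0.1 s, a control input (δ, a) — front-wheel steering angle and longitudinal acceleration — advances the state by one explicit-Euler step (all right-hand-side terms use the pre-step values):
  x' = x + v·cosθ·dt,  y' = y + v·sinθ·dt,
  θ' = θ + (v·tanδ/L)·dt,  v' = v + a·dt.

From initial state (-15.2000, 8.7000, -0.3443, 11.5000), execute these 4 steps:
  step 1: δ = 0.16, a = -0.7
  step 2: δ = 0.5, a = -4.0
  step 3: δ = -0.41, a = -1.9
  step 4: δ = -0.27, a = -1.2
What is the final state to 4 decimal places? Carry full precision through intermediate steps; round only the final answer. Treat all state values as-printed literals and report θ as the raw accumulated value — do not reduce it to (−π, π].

(-10.8742, 7.6034, -0.3353, 10.7200)

after step 1 (δ=0.16, a=-0.7): (-14.117491, 8.311831, -0.289716, 11.430000)
after step 2 (δ=0.5, a=-4.0): (-13.022126, 7.985299, -0.106062, 11.030000)
after step 3 (δ=-0.41, a=-1.9): (-11.925324, 7.868533, -0.247061, 10.840000)
after step 4 (δ=-0.27, a=-1.2): (-10.874239, 7.603434, -0.335298, 10.720000)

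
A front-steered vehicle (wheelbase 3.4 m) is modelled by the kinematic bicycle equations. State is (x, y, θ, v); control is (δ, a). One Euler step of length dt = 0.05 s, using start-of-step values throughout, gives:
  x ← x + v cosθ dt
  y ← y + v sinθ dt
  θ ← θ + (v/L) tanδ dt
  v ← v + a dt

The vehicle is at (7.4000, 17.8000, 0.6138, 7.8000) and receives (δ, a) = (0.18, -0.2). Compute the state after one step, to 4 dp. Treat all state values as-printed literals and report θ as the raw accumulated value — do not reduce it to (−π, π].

x' = 7.4000 + 7.8000·cos(0.6138)·0.05 = 7.7188
y' = 17.8000 + 7.8000·sin(0.6138)·0.05 = 18.0246
θ' = 0.6138 + (7.8000/3.4)·tan(0.18)·0.05 = 0.6347
v' = 7.8000 − 0.2000·0.05 = 7.7900

(7.7188, 18.0246, 0.6347, 7.7900)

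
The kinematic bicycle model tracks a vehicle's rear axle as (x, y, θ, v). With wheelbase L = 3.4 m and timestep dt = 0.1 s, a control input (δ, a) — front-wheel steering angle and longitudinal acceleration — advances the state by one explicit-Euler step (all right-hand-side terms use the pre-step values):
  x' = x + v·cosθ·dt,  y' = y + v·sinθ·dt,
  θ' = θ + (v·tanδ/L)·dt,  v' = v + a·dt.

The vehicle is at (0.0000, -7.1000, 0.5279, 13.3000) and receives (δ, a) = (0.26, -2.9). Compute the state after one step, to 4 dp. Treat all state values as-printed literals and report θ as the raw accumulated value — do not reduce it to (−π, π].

(1.1489, -6.4301, 0.6320, 13.0100)

x' = 0.0000 + 13.3000·cos(0.5279)·0.1 = 1.1489
y' = -7.1000 + 13.3000·sin(0.5279)·0.1 = -6.4301
θ' = 0.5279 + (13.3000/3.4)·tan(0.26)·0.1 = 0.6320
v' = 13.3000 − 2.9000·0.1 = 13.0100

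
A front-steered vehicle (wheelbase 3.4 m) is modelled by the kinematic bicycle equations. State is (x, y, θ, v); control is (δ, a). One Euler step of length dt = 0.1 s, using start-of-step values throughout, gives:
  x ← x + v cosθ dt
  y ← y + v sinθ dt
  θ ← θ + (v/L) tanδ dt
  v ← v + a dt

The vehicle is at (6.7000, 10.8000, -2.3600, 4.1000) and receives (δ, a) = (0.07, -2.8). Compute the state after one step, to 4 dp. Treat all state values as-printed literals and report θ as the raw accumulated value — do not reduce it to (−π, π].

(6.4090, 10.5112, -2.3515, 3.8200)

x' = 6.7000 + 4.1000·cos(-2.3600)·0.1 = 6.4090
y' = 10.8000 + 4.1000·sin(-2.3600)·0.1 = 10.5112
θ' = -2.3600 + (4.1000/3.4)·tan(0.07)·0.1 = -2.3515
v' = 4.1000 − 2.8000·0.1 = 3.8200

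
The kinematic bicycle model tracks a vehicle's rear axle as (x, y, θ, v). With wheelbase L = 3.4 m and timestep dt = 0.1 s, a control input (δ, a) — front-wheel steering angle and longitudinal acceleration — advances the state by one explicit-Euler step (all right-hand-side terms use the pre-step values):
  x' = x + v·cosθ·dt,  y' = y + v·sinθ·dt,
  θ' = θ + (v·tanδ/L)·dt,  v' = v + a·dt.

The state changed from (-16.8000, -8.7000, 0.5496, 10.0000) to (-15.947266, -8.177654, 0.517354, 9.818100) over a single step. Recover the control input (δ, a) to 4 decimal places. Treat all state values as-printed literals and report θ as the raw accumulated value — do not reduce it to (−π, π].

δ = -0.1092, a = -1.8190

a = (v'−v)/dt = (-0.181900)/0.1 = -1.8190
Δθ = θ'−θ = -0.032246;  (v·dt/L) = 10.0000·0.1/3.4 = 0.294118
tan δ = Δθ·L/(v·dt) = -0.109636  →  δ = -0.1092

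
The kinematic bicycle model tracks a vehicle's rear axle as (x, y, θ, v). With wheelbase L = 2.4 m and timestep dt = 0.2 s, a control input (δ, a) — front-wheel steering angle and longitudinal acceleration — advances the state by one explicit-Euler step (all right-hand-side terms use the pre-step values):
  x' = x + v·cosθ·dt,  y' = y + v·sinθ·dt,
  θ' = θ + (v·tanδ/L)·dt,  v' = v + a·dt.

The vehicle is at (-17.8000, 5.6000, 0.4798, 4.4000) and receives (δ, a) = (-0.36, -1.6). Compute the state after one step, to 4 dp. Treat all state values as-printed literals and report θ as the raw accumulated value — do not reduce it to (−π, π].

(-17.0194, 6.0062, 0.3418, 4.0800)

x' = -17.8000 + 4.4000·cos(0.4798)·0.2 = -17.0194
y' = 5.6000 + 4.4000·sin(0.4798)·0.2 = 6.0062
θ' = 0.4798 + (4.4000/2.4)·tan(-0.36)·0.2 = 0.3418
v' = 4.4000 − 1.6000·0.2 = 4.0800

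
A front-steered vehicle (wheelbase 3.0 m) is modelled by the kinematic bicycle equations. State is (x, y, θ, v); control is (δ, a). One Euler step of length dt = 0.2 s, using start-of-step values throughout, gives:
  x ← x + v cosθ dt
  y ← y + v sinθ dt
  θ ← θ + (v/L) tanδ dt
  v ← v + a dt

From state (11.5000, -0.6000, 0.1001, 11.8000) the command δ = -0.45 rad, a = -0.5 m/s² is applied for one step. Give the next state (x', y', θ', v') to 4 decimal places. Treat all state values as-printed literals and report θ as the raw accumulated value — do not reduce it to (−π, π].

(13.8482, -0.3642, -0.2799, 11.7000)

x' = 11.5000 + 11.8000·cos(0.1001)·0.2 = 13.8482
y' = -0.6000 + 11.8000·sin(0.1001)·0.2 = -0.3642
θ' = 0.1001 + (11.8000/3.0)·tan(-0.45)·0.2 = -0.2799
v' = 11.8000 − 0.5000·0.2 = 11.7000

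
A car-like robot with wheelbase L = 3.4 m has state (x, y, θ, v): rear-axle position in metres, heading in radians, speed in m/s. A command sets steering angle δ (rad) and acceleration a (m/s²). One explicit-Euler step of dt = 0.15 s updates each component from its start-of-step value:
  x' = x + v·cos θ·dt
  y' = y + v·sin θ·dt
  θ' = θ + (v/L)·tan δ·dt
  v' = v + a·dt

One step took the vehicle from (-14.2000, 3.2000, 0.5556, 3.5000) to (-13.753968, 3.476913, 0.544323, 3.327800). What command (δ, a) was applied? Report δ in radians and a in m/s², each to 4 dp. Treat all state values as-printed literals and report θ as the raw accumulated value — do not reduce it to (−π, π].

a = (v'−v)/dt = (-0.172200)/0.15 = -1.1480
Δθ = θ'−θ = -0.011277;  (v·dt/L) = 3.5000·0.15/3.4 = 0.154412
tan δ = Δθ·L/(v·dt) = -0.073032  →  δ = -0.0729

δ = -0.0729, a = -1.1480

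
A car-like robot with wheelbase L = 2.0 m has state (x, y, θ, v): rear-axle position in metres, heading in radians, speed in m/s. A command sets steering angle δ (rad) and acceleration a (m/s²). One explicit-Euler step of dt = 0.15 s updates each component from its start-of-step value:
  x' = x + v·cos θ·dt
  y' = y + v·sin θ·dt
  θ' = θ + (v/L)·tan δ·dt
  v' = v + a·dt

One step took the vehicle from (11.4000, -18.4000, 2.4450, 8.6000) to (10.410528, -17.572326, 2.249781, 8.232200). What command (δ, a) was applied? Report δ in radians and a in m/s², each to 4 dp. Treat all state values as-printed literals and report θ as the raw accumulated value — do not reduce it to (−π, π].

a = (v'−v)/dt = (-0.367800)/0.15 = -2.4520
Δθ = θ'−θ = -0.195219;  (v·dt/L) = 8.6000·0.15/2.0 = 0.645000
tan δ = Δθ·L/(v·dt) = -0.302665  →  δ = -0.2939

δ = -0.2939, a = -2.4520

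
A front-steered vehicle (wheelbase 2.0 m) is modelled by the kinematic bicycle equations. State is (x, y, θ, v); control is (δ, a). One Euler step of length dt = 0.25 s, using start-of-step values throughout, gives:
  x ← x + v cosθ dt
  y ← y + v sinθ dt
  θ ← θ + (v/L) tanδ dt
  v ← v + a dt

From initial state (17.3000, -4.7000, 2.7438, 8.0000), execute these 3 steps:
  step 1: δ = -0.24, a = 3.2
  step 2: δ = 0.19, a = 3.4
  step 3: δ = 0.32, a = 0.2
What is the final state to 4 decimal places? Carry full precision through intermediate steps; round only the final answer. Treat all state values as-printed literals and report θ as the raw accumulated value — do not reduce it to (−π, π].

(11.5029, -1.5992, 3.1104, 9.7000)

after step 1 (δ=-0.24, a=3.2): (15.456163, -3.925231, 2.499083, 8.800000)
after step 2 (δ=0.19, a=3.4): (13.694855, -2.606978, 2.710635, 9.650000)
after step 3 (δ=0.32, a=0.2): (11.502939, -1.599177, 3.110374, 9.700000)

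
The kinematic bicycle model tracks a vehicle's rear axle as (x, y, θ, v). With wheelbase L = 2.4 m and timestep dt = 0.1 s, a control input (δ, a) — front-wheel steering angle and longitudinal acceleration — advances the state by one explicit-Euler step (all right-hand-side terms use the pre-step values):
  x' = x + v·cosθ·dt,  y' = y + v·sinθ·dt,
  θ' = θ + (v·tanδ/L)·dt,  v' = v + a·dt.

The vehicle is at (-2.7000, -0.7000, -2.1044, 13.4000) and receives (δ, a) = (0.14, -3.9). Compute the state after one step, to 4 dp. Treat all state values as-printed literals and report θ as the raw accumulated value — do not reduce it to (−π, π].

x' = -2.7000 + 13.4000·cos(-2.1044)·0.1 = -3.3816
y' = -0.7000 + 13.4000·sin(-2.1044)·0.1 = -1.8537
θ' = -2.1044 + (13.4000/2.4)·tan(0.14)·0.1 = -2.0257
v' = 13.4000 − 3.9000·0.1 = 13.0100

(-3.3816, -1.8537, -2.0257, 13.0100)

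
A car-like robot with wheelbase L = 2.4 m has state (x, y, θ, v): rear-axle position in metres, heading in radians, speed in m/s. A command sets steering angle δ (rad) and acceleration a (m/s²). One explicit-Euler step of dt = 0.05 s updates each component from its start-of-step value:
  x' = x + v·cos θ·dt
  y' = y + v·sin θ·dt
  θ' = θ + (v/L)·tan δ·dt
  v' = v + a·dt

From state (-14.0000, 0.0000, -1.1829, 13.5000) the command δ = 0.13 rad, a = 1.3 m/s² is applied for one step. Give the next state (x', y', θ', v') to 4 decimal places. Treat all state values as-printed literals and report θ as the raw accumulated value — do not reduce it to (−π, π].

(-13.7447, -0.6249, -1.1461, 13.5650)

x' = -14.0000 + 13.5000·cos(-1.1829)·0.05 = -13.7447
y' = 0.0000 + 13.5000·sin(-1.1829)·0.05 = -0.6249
θ' = -1.1829 + (13.5000/2.4)·tan(0.13)·0.05 = -1.1461
v' = 13.5000 + 1.3000·0.05 = 13.5650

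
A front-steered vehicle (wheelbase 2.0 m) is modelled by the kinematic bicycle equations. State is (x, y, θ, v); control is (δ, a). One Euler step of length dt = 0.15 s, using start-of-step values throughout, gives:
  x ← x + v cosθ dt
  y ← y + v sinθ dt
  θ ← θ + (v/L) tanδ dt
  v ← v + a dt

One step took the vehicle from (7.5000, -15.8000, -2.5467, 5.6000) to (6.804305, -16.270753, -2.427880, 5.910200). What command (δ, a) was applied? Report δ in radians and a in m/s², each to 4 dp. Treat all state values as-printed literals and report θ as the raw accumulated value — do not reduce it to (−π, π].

δ = 0.2757, a = 2.0680

a = (v'−v)/dt = (0.310200)/0.15 = 2.0680
Δθ = θ'−θ = 0.118820;  (v·dt/L) = 5.6000·0.15/2.0 = 0.420000
tan δ = Δθ·L/(v·dt) = 0.282905  →  δ = 0.2757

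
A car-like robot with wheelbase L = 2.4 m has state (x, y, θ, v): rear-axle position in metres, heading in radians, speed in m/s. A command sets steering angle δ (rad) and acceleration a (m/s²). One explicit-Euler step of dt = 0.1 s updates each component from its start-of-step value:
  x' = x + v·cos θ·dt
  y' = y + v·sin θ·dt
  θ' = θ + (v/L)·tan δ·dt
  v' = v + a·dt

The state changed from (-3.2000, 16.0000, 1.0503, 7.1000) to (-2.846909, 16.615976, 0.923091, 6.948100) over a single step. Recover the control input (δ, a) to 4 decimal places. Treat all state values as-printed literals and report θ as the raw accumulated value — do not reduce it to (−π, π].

δ = -0.4061, a = -1.5190

a = (v'−v)/dt = (-0.151900)/0.1 = -1.5190
Δθ = θ'−θ = -0.127209;  (v·dt/L) = 7.1000·0.1/2.4 = 0.295833
tan δ = Δθ·L/(v·dt) = -0.430002  →  δ = -0.4061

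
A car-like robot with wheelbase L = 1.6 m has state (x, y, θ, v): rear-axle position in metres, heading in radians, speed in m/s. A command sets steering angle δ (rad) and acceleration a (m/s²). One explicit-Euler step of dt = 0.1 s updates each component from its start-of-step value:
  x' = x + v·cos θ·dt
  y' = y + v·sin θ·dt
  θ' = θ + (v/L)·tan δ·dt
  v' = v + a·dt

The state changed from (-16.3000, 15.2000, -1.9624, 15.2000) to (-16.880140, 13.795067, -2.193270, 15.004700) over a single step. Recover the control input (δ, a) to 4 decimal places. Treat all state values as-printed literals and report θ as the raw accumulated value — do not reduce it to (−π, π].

a = (v'−v)/dt = (-0.195300)/0.1 = -1.9530
Δθ = θ'−θ = -0.230870;  (v·dt/L) = 15.2000·0.1/1.6 = 0.950000
tan δ = Δθ·L/(v·dt) = -0.243021  →  δ = -0.2384

δ = -0.2384, a = -1.9530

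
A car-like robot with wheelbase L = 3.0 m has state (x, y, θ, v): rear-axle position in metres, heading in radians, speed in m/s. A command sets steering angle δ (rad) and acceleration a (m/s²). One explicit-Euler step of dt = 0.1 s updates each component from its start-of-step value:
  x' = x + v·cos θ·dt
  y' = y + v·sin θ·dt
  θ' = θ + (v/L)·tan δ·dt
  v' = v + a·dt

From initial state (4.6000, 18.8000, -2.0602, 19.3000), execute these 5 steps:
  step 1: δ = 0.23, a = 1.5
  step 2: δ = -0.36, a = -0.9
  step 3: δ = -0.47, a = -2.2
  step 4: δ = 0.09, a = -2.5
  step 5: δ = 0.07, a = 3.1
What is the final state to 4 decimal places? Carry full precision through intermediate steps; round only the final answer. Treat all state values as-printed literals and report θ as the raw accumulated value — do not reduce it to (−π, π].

after step 1 (δ=0.23, a=1.5): (3.692708, 17.096556, -1.909568, 19.450000)
after step 2 (δ=-0.36, a=-0.9): (3.046329, 15.262103, -2.153602, 19.360000)
after step 3 (δ=-0.47, a=-2.2): (1.980814, 13.645695, -2.481410, 19.140000)
after step 4 (δ=0.09, a=-2.5): (0.468984, 12.471912, -2.423834, 18.890000)
after step 5 (δ=0.07, a=3.1): (-0.953965, 11.229521, -2.379685, 19.200000)

(-0.9540, 11.2295, -2.3797, 19.2000)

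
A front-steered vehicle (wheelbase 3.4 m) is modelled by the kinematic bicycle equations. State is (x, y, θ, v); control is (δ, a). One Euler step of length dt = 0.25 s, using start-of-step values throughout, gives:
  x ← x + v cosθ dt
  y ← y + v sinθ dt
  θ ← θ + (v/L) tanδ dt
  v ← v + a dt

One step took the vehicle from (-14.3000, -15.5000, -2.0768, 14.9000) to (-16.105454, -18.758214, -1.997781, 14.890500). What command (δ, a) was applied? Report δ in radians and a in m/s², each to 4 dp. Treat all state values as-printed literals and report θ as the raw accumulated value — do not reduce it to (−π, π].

a = (v'−v)/dt = (-0.009500)/0.25 = -0.0380
Δθ = θ'−θ = 0.079019;  (v·dt/L) = 14.9000·0.25/3.4 = 1.095588
tan δ = Δθ·L/(v·dt) = 0.072125  →  δ = 0.0720

δ = 0.0720, a = -0.0380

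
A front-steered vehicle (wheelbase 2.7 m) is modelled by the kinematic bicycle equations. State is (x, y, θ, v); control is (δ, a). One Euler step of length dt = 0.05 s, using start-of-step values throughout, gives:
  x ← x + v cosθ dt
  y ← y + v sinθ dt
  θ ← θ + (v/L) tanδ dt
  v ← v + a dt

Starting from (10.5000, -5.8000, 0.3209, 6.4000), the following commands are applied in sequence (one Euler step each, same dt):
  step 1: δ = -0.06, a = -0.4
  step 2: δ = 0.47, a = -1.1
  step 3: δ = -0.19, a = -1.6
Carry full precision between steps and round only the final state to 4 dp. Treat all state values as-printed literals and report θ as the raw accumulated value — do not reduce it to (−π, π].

after step 1 (δ=-0.06, a=-0.4): (10.803665, -5.699065, 0.313780, 6.380000)
after step 2 (δ=0.47, a=-1.1): (11.107089, -5.600604, 0.373796, 6.325000)
after step 3 (δ=-0.19, a=-1.6): (11.401501, -5.485125, 0.351269, 6.245000)

(11.4015, -5.4851, 0.3513, 6.2450)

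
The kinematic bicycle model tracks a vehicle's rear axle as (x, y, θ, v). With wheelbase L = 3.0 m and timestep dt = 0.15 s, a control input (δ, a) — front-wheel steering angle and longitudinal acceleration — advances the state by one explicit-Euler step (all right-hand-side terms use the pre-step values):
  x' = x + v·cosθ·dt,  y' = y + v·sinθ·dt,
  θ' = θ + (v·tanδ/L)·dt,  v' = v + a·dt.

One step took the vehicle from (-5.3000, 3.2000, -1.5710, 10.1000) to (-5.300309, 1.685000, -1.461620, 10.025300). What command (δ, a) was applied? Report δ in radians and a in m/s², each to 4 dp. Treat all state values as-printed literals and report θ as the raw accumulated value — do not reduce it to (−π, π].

a = (v'−v)/dt = (-0.074700)/0.15 = -0.4980
Δθ = θ'−θ = 0.109380;  (v·dt/L) = 10.1000·0.15/3.0 = 0.505000
tan δ = Δθ·L/(v·dt) = 0.216594  →  δ = 0.2133

δ = 0.2133, a = -0.4980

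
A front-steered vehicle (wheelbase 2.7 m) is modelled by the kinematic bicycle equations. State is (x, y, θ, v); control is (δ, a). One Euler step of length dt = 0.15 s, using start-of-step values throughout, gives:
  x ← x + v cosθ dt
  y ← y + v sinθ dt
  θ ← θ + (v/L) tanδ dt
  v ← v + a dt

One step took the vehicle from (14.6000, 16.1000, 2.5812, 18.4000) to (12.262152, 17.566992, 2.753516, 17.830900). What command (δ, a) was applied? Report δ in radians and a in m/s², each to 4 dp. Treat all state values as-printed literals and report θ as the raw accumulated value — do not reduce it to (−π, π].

a = (v'−v)/dt = (-0.569100)/0.15 = -3.7940
Δθ = θ'−θ = 0.172316;  (v·dt/L) = 18.4000·0.15/2.7 = 1.022222
tan δ = Δθ·L/(v·dt) = 0.168570  →  δ = 0.1670

δ = 0.1670, a = -3.7940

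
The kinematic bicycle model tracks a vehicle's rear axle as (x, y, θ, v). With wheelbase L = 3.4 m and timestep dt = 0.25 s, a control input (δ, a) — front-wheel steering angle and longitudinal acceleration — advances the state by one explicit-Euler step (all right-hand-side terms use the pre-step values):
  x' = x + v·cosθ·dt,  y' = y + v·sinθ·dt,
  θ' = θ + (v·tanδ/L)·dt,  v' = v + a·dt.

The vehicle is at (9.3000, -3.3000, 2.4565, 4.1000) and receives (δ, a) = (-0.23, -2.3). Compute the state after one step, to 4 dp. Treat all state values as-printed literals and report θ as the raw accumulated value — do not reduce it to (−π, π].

(8.5063, -2.6514, 2.3859, 3.5250)

x' = 9.3000 + 4.1000·cos(2.4565)·0.25 = 8.5063
y' = -3.3000 + 4.1000·sin(2.4565)·0.25 = -2.6514
θ' = 2.4565 + (4.1000/3.4)·tan(-0.23)·0.25 = 2.3859
v' = 4.1000 − 2.3000·0.25 = 3.5250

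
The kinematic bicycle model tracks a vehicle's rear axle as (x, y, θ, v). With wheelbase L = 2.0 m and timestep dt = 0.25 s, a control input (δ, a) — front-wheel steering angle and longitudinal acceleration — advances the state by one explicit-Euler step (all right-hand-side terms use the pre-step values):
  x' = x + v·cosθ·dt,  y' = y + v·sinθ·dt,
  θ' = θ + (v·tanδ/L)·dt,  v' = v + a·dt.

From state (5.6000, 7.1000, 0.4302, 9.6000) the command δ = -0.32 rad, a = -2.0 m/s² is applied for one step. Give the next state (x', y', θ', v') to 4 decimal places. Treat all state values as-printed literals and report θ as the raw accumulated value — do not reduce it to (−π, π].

x' = 5.6000 + 9.6000·cos(0.4302)·0.25 = 7.7813
y' = 7.1000 + 9.6000·sin(0.4302)·0.25 = 8.1009
θ' = 0.4302 + (9.6000/2.0)·tan(-0.32)·0.25 = 0.0325
v' = 9.6000 − 2.0000·0.25 = 9.1000

(7.7813, 8.1009, 0.0325, 9.1000)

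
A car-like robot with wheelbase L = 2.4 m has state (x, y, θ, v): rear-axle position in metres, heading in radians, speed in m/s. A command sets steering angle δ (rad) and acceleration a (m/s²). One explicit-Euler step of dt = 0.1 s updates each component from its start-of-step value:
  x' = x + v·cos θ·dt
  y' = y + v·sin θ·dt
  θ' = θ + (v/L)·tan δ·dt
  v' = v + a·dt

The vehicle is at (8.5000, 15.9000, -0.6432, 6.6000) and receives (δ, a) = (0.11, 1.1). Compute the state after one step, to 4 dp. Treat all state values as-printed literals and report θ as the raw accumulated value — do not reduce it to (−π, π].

(9.0281, 15.5042, -0.6128, 6.7100)

x' = 8.5000 + 6.6000·cos(-0.6432)·0.1 = 9.0281
y' = 15.9000 + 6.6000·sin(-0.6432)·0.1 = 15.5042
θ' = -0.6432 + (6.6000/2.4)·tan(0.11)·0.1 = -0.6128
v' = 6.6000 + 1.1000·0.1 = 6.7100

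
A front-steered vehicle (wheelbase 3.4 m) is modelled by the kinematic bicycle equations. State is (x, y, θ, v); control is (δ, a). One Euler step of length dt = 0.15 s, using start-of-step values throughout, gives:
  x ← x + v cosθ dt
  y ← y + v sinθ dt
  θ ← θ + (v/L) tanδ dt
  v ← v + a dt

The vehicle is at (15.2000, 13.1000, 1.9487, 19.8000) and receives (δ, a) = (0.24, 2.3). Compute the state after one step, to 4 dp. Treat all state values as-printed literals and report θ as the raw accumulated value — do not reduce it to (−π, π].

x' = 15.2000 + 19.8000·cos(1.9487)·0.15 = 14.1042
y' = 13.1000 + 19.8000·sin(1.9487)·0.15 = 15.8604
θ' = 1.9487 + (19.8000/3.4)·tan(0.24)·0.15 = 2.1625
v' = 19.8000 + 2.3000·0.15 = 20.1450

(14.1042, 15.8604, 2.1625, 20.1450)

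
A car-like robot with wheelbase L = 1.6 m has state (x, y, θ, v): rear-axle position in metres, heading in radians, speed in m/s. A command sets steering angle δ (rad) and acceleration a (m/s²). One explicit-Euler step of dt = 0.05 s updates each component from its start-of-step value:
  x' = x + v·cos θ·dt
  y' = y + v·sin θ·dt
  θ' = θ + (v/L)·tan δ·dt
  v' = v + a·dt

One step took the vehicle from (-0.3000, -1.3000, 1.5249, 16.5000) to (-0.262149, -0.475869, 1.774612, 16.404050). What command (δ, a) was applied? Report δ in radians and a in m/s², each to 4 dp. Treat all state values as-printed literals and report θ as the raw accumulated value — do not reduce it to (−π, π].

δ = 0.4510, a = -1.9190

a = (v'−v)/dt = (-0.095950)/0.05 = -1.9190
Δθ = θ'−θ = 0.249712;  (v·dt/L) = 16.5000·0.05/1.6 = 0.515625
tan δ = Δθ·L/(v·dt) = 0.484290  →  δ = 0.4510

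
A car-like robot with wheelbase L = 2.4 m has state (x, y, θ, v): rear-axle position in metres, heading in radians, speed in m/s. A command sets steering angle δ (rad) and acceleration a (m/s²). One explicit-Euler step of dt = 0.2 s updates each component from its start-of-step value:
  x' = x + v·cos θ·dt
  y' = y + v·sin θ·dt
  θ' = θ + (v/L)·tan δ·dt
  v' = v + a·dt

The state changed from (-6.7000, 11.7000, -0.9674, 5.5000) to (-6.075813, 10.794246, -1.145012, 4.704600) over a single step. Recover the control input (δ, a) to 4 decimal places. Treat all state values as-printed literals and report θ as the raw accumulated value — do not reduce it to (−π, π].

a = (v'−v)/dt = (-0.795400)/0.2 = -3.9770
Δθ = θ'−θ = -0.177612;  (v·dt/L) = 5.5000·0.2/2.4 = 0.458333
tan δ = Δθ·L/(v·dt) = -0.387517  →  δ = -0.3697

δ = -0.3697, a = -3.9770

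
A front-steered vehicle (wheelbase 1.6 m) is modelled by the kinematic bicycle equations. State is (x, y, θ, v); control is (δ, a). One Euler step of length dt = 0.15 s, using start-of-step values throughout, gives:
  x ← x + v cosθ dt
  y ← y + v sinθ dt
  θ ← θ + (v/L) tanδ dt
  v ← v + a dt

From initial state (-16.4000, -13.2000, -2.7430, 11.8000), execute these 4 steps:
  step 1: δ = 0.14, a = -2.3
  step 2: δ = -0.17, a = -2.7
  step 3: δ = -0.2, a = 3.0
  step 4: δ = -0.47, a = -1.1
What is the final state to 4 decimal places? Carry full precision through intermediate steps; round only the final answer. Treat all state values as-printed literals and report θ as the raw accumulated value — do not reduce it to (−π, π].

(-22.7402, -15.6663, -3.5291, 11.3350)

after step 1 (δ=0.14, a=-2.3): (-18.031246, -13.886975, -2.587105, 11.455000)
after step 2 (δ=-0.17, a=-2.7): (-19.492052, -14.791647, -2.771448, 11.050000)
after step 3 (δ=-0.2, a=3.0): (-21.037298, -15.391248, -2.981443, 11.500000)
after step 4 (δ=-0.47, a=-1.1): (-22.740224, -15.666326, -3.529094, 11.335000)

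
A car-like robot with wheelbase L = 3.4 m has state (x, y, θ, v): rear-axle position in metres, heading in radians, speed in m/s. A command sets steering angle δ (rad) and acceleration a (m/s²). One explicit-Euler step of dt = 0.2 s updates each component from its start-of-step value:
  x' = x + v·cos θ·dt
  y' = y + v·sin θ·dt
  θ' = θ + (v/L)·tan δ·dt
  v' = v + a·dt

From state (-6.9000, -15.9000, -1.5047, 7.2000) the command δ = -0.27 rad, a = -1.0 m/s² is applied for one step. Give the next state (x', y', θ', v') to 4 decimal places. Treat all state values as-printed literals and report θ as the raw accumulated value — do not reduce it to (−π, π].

x' = -6.9000 + 7.2000·cos(-1.5047)·0.2 = -6.8049
y' = -15.9000 + 7.2000·sin(-1.5047)·0.2 = -17.3369
θ' = -1.5047 + (7.2000/3.4)·tan(-0.27)·0.2 = -1.6219
v' = 7.2000 − 1.0000·0.2 = 7.0000

(-6.8049, -17.3369, -1.6219, 7.0000)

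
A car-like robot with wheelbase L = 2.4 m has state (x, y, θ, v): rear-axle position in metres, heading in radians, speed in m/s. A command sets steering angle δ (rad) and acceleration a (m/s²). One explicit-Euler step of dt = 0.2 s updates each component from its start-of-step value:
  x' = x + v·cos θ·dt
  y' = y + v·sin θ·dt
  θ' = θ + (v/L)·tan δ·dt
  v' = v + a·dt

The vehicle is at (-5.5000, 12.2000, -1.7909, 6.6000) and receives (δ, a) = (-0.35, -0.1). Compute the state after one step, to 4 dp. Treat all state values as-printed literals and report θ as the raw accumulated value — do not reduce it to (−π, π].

(-5.7882, 10.9118, -1.9917, 6.5800)

x' = -5.5000 + 6.6000·cos(-1.7909)·0.2 = -5.7882
y' = 12.2000 + 6.6000·sin(-1.7909)·0.2 = 10.9118
θ' = -1.7909 + (6.6000/2.4)·tan(-0.35)·0.2 = -1.9917
v' = 6.6000 − 0.1000·0.2 = 6.5800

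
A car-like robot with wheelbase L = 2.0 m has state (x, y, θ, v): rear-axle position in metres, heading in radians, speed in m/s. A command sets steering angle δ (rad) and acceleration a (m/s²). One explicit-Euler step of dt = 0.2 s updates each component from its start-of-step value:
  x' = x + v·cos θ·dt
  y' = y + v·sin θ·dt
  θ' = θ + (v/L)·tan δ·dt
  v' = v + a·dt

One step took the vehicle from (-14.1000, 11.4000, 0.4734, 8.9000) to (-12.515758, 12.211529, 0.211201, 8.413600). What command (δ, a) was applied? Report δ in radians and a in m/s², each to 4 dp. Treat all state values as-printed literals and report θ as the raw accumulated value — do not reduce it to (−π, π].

δ = -0.2865, a = -2.4320

a = (v'−v)/dt = (-0.486400)/0.2 = -2.4320
Δθ = θ'−θ = -0.262199;  (v·dt/L) = 8.9000·0.2/2.0 = 0.890000
tan δ = Δθ·L/(v·dt) = -0.294606  →  δ = -0.2865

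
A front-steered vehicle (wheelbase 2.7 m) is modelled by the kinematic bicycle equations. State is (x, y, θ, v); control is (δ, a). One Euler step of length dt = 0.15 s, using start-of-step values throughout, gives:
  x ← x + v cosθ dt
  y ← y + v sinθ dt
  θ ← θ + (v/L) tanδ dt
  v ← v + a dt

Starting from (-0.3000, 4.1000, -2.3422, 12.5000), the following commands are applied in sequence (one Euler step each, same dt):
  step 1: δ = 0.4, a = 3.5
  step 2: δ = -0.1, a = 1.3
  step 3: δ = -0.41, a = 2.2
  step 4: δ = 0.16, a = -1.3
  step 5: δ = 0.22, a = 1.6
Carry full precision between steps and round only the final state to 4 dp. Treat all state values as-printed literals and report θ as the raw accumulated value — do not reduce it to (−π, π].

after step 1 (δ=0.4, a=3.5): (-1.607142, 2.755751, -2.048594, 13.025000)
after step 2 (δ=-0.1, a=1.3): (-2.505523, 1.020802, -2.121197, 13.220000)
after step 3 (δ=-0.41, a=2.2): (-3.542689, -0.669339, -2.440409, 13.550000)
after step 4 (δ=0.16, a=-1.3): (-5.095681, -1.980550, -2.318926, 13.355000)
after step 5 (δ=0.22, a=1.6): (-6.458430, -3.448857, -2.153013, 13.595000)

(-6.4584, -3.4489, -2.1530, 13.5950)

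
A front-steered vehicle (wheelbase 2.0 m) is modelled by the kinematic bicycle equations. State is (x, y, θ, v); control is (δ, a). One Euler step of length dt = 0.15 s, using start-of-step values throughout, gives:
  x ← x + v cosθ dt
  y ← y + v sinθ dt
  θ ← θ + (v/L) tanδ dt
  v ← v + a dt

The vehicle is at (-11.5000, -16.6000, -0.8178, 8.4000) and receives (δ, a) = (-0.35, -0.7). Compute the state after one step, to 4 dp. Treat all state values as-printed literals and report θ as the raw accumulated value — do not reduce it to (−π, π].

x' = -11.5000 + 8.4000·cos(-0.8178)·0.15 = -10.6384
y' = -16.6000 + 8.4000·sin(-0.8178)·0.15 = -17.5194
θ' = -0.8178 + (8.4000/2.0)·tan(-0.35)·0.15 = -1.0478
v' = 8.4000 − 0.7000·0.15 = 8.2950

(-10.6384, -17.5194, -1.0478, 8.2950)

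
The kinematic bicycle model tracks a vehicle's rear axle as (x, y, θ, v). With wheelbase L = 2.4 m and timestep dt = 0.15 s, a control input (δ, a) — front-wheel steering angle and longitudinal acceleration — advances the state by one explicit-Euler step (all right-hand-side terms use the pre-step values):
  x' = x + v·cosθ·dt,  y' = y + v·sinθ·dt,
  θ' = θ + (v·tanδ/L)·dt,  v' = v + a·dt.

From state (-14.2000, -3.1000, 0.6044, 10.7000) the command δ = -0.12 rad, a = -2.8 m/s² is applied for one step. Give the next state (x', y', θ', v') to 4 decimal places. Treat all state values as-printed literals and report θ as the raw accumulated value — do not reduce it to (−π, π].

(-12.8793, -2.1879, 0.5238, 10.2800)

x' = -14.2000 + 10.7000·cos(0.6044)·0.15 = -12.8793
y' = -3.1000 + 10.7000·sin(0.6044)·0.15 = -2.1879
θ' = 0.6044 + (10.7000/2.4)·tan(-0.12)·0.15 = 0.5238
v' = 10.7000 − 2.8000·0.15 = 10.2800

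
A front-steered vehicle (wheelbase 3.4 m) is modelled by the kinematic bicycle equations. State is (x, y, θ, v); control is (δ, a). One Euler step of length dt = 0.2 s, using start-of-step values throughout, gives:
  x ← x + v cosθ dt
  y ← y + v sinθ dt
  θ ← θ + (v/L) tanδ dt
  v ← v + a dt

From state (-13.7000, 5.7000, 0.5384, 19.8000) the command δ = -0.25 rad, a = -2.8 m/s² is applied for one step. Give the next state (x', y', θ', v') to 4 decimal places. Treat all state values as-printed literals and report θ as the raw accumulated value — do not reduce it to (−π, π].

x' = -13.7000 + 19.8000·cos(0.5384)·0.2 = -10.3002
y' = 5.7000 + 19.8000·sin(0.5384)·0.2 = 7.7305
θ' = 0.5384 + (19.8000/3.4)·tan(-0.25)·0.2 = 0.2410
v' = 19.8000 − 2.8000·0.2 = 19.2400

(-10.3002, 7.7305, 0.2410, 19.2400)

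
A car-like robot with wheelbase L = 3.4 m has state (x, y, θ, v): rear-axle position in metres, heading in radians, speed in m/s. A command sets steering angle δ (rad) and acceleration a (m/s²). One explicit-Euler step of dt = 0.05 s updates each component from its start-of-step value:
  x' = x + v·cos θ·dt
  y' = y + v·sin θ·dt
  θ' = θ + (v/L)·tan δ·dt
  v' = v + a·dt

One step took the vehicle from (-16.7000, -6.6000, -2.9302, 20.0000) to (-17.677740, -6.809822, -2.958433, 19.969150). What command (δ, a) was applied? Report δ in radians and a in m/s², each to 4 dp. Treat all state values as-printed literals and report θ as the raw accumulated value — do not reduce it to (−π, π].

a = (v'−v)/dt = (-0.030850)/0.05 = -0.6170
Δθ = θ'−θ = -0.028233;  (v·dt/L) = 20.0000·0.05/3.4 = 0.294118
tan δ = Δθ·L/(v·dt) = -0.095992  →  δ = -0.0957

δ = -0.0957, a = -0.6170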